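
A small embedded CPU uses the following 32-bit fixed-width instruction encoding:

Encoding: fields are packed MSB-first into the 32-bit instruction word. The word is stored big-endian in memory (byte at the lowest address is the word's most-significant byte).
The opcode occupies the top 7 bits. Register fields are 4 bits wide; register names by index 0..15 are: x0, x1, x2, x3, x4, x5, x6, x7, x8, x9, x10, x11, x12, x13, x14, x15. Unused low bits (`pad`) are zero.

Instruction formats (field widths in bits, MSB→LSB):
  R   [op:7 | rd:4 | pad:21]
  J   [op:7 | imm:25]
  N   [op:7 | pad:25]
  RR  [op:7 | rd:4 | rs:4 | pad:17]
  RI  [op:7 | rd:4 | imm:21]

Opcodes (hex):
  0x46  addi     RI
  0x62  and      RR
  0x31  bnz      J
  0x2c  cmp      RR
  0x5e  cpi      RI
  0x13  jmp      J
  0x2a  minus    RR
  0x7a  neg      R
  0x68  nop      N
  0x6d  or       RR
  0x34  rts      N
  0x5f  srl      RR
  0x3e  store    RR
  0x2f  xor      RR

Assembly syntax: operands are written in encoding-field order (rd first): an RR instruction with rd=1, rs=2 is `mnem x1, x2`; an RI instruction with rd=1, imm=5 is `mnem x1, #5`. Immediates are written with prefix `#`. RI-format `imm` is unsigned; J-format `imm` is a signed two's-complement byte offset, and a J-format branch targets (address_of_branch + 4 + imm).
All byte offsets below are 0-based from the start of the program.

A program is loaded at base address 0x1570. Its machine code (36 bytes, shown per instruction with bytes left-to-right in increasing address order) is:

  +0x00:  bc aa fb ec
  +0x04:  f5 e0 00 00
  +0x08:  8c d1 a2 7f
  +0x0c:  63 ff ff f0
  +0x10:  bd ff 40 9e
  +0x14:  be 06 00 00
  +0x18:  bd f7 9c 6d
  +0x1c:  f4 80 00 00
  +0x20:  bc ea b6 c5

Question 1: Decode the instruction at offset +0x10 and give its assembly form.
cpi x15, #2048158

@+10  big-endian(bd ff 40 9e) = 0xbdff409e
  opcode bits[31:25]=0x5e: cpi/RI
  rd: (w>>21)&0xf=0xf → x15
  imm: (w>>0)&0x1fffff=0x1f409e → #2048158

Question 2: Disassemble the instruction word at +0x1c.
+0x1c: f4 80 00 00 ⇒ word 0xf4800000 (big)
  top 7b → 0x7a → neg [R]
  rd: (w>>21)&0xf=0x4 → x4

neg x4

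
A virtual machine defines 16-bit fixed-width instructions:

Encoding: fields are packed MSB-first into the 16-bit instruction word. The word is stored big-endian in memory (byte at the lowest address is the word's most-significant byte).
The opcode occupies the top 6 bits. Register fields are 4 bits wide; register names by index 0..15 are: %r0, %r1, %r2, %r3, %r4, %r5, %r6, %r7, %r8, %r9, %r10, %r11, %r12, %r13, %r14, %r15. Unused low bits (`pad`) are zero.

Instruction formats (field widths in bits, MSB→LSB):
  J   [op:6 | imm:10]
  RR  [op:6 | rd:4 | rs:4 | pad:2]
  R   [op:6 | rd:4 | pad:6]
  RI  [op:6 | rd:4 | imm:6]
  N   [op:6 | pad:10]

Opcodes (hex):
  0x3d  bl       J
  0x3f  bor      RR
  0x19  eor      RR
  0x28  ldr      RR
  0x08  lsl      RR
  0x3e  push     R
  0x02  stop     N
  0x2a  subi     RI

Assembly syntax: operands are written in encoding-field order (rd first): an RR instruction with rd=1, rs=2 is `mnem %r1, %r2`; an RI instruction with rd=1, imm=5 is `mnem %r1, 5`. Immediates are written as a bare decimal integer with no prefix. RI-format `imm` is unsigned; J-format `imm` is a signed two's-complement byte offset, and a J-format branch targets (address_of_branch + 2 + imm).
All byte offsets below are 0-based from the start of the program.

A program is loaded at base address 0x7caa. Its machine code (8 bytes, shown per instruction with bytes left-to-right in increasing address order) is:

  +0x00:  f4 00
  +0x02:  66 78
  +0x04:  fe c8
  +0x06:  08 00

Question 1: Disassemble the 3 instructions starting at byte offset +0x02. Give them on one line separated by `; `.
[02] 66 78 → 0x6678
  opcode bits[15:10]=0x19: eor/RR
  rd@[9:6]=0x9 ⇒ %r9
  rs@[5:2]=0xe ⇒ %r14
[04] fe c8 → 0xfec8
  opcode bits[15:10]=0x3f: bor/RR
  rd@[9:6]=0xb ⇒ %r11
  rs@[5:2]=0x2 ⇒ %r2
[06] 08 00 → 0x0800
  opcode bits[15:10]=0x2: stop/N

eor %r9, %r14; bor %r11, %r2; stop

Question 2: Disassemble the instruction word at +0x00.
bl 0

+0x00: f4 00 ⇒ word 0xf400 (big)
  op=0xf400>>10=0x3d ⇒ bl (J)
  imm@[9:0]=0x0 ⇒ 0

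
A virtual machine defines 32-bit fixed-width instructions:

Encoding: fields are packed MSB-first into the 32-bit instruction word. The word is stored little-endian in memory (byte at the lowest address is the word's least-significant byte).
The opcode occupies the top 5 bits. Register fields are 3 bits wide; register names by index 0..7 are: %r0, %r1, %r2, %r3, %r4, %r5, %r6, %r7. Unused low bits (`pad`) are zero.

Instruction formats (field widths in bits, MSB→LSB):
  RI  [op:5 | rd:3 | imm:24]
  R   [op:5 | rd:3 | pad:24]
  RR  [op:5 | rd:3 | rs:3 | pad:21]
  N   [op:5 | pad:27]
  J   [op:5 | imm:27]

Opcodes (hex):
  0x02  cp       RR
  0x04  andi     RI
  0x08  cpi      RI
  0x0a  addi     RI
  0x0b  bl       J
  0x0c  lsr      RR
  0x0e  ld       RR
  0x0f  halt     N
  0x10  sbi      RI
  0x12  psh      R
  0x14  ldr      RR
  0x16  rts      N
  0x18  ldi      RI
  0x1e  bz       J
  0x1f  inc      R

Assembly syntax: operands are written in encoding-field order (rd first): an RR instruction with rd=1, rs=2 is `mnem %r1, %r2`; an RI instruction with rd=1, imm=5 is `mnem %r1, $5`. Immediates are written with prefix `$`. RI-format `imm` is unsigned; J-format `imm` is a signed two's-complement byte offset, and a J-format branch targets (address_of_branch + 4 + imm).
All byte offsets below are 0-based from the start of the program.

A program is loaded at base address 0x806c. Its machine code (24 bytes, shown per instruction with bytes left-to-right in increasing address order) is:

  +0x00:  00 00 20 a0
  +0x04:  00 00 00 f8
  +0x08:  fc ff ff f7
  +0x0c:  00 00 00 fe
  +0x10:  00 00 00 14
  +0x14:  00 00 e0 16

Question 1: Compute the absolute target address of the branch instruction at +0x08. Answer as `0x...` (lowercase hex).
0x8074

@+08  little-endian(fc ff ff f7) = 0xf7fffffc
  opcode bits[31:27]=0x1e: bz/J
  imm@[26:0]=0x7fffffc (s27→-4) ⇒ $-4
  target = base 0x806c + off 0x08 + 4 + imm -4 = 0x8074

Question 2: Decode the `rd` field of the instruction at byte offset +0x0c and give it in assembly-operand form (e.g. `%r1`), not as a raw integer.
%r6

[0c] 00 00 00 fe → 0xfe000000
  opcode bits[31:27]=0x1f: inc/R
  rd@[26:24]=0x6 ⇒ %r6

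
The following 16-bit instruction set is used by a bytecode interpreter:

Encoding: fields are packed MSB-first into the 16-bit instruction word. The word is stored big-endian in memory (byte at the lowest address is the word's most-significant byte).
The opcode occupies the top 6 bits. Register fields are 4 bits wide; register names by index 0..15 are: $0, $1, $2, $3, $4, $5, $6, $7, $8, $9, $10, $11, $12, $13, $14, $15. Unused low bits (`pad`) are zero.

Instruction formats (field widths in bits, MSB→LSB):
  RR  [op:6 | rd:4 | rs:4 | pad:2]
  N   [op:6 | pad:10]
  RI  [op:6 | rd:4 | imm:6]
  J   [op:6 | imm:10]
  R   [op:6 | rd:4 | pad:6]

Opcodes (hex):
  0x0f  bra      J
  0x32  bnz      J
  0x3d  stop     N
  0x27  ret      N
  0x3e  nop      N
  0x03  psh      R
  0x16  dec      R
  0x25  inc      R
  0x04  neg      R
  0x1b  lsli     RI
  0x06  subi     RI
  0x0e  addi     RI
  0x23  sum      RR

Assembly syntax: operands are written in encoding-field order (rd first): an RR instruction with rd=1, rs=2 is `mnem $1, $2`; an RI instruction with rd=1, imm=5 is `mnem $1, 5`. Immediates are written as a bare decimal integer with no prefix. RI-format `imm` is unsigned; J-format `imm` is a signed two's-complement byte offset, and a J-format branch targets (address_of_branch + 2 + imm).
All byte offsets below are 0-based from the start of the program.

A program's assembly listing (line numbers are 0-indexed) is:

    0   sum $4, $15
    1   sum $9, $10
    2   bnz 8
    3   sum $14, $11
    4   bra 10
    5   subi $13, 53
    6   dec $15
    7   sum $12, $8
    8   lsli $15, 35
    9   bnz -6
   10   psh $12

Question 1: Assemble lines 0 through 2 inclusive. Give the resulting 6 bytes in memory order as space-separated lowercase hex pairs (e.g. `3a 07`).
8d 3c 8e 68 c8 08

line 0 (sum): pack op=0x23:6|rd=4:4|rs=15:4|pad=0:2 = 0x8d3c; big→ 8d 3c
line 1 (sum): pack op=0x23:6|rd=9:4|rs=10:4|pad=0:2 = 0x8e68; big→ 8e 68
line 2 (bnz): pack op=0x32:6|imm=8:10 = 0xc808; big→ c8 08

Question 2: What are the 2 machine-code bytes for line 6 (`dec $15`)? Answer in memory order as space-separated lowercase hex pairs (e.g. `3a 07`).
line 6 (dec): pack op=0x16:6|rd=15:4|pad=0:6 = 0x5bc0; big→ 5b c0

5b c0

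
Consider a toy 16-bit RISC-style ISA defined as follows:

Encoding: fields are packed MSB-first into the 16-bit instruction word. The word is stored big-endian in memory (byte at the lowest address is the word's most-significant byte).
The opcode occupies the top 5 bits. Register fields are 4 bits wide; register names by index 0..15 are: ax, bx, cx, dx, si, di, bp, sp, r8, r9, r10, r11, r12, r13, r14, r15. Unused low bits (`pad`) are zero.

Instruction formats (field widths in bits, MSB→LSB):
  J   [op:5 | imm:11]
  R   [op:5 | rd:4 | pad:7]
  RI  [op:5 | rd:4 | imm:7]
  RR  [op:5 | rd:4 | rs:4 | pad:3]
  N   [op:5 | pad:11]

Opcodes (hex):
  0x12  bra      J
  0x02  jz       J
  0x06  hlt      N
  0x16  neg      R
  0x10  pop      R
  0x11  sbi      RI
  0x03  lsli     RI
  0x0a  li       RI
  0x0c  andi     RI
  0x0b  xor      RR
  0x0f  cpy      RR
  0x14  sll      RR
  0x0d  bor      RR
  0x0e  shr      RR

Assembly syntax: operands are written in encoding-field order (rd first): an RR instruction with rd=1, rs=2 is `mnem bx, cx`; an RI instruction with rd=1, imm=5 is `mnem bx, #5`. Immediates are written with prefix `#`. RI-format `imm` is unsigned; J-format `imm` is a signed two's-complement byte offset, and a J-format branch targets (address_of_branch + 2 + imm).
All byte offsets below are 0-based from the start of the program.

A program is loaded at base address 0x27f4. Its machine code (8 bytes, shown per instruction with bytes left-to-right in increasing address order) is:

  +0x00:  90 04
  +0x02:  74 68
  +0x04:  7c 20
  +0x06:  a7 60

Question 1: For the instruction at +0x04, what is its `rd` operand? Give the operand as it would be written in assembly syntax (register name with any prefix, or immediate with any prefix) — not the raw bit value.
r8

off 0x04: read 7c 20 as big → 0x7c20
  opcode bits[15:11]=0xf: cpy/RR
  rd@[10:7]=0x8 ⇒ r8
  rs@[6:3]=0x4 ⇒ si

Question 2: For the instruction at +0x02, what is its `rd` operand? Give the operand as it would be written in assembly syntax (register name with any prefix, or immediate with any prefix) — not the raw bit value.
[02] 74 68 → 0x7468
  opcode bits[15:11]=0xe: shr/RR
  rd@[10:7]=0x8 ⇒ r8
  rs@[6:3]=0xd ⇒ r13

r8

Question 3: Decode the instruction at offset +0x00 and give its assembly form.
[00] 90 04 → 0x9004
  top 5b → 0x12 → bra [J]
  [10:0] imm=4 = #4

bra #4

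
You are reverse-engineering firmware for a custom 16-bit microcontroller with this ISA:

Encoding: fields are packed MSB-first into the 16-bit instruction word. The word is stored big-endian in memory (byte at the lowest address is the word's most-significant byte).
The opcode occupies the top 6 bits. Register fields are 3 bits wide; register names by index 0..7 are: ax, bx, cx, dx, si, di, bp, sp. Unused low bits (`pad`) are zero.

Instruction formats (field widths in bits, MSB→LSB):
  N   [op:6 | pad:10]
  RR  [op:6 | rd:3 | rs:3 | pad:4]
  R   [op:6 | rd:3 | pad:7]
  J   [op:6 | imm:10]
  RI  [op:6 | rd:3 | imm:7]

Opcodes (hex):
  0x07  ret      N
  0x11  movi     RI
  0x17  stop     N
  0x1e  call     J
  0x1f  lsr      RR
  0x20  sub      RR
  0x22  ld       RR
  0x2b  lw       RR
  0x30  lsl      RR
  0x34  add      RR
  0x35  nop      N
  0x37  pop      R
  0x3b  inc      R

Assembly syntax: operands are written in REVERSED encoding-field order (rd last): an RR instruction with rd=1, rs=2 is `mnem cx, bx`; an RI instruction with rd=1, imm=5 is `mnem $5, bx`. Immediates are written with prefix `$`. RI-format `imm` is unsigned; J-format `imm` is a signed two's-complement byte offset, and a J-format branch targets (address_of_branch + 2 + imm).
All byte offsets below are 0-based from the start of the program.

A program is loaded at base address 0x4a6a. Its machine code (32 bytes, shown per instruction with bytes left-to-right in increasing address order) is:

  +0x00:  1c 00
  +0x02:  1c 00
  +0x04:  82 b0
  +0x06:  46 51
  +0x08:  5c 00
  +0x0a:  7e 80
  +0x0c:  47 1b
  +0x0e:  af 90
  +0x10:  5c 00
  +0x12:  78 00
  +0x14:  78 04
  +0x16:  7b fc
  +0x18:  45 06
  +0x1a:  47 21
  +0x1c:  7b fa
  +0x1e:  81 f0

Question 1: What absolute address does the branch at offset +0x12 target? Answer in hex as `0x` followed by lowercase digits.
0x4a7e

+0x12: 78 00 ⇒ word 0x7800 (big)
  top 6b → 0x1e → call [J]
  [9:0] imm=0 = $0
  target = base 0x4a6a + off 0x12 + 2 + imm 0 = 0x4a7e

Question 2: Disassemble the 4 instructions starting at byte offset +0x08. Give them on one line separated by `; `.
stop; lsr ax, di; movi $27, bp; lw bx, sp

[08] 5c 00 → 0x5c00
  top 6b → 0x17 → stop [N]
[0a] 7e 80 → 0x7e80
  top 6b → 0x1f → lsr [RR]
  rd@[9:7]=0x5 ⇒ di
  rs@[6:4]=0x0 ⇒ ax
[0c] 47 1b → 0x471b
  top 6b → 0x11 → movi [RI]
  rd@[9:7]=0x6 ⇒ bp
  imm@[6:0]=0x1b ⇒ $27
[0e] af 90 → 0xaf90
  top 6b → 0x2b → lw [RR]
  rd@[9:7]=0x7 ⇒ sp
  rs@[6:4]=0x1 ⇒ bx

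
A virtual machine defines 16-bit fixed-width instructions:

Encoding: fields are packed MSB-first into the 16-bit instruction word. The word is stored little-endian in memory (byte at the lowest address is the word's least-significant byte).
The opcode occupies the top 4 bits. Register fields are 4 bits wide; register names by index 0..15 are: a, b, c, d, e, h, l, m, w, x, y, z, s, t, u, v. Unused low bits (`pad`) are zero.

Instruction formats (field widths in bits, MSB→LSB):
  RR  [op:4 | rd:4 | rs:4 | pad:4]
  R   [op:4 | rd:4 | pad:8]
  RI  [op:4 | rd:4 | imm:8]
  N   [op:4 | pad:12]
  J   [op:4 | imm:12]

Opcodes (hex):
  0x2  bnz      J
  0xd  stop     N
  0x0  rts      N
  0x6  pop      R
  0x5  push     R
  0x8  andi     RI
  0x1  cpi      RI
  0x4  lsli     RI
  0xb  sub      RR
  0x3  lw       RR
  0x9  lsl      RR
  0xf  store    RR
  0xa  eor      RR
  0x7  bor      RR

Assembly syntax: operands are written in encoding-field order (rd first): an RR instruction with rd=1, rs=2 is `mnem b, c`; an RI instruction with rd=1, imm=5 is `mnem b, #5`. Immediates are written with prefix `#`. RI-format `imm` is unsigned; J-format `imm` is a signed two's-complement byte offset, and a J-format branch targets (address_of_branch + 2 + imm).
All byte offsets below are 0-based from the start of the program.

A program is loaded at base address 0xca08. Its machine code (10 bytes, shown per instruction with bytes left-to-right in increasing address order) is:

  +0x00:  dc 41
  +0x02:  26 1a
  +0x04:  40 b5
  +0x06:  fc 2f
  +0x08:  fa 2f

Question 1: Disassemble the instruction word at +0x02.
cpi y, #38

+0x02: 26 1a ⇒ word 0x1a26 (little)
  op=0x1a26>>12=0x1 ⇒ cpi (RI)
  [11:8] rd=10 = y
  [7:0] imm=38 = #38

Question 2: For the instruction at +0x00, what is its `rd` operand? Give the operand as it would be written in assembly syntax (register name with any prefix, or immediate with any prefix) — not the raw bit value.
+0x00: dc 41 ⇒ word 0x41dc (little)
  opcode bits[15:12]=0x4: lsli/RI
  [11:8] rd=1 = b
  [7:0] imm=220 = #220

b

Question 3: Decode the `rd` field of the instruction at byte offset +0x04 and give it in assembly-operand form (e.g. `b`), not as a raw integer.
@+04  little-endian(40 b5) = 0xb540
  op=0xb540>>12=0xb ⇒ sub (RR)
  rd@[11:8]=0x5 ⇒ h
  rs@[7:4]=0x4 ⇒ e

h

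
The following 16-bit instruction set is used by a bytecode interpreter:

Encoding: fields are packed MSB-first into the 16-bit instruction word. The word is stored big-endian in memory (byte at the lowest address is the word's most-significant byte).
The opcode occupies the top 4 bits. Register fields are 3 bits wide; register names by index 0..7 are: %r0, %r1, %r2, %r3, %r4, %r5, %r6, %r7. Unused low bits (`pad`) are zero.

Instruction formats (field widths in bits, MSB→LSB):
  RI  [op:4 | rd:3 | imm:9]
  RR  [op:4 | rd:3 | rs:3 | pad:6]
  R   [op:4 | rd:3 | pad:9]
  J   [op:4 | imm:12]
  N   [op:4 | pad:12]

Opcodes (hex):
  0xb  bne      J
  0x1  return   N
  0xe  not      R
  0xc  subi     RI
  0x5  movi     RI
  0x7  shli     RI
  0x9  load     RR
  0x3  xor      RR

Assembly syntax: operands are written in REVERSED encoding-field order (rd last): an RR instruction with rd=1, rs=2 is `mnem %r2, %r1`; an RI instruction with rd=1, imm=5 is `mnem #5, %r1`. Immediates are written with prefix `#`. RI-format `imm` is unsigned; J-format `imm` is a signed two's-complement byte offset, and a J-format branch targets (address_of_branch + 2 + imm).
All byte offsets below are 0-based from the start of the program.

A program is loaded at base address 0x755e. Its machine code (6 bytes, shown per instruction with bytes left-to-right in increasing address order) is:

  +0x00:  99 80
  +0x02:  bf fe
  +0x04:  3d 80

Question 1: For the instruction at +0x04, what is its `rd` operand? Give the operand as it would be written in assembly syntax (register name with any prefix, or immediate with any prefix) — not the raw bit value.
%r6

off 0x04: read 3d 80 as big → 0x3d80
  opcode bits[15:12]=0x3: xor/RR
  rd@[11:9]=0x6 ⇒ %r6
  rs@[8:6]=0x6 ⇒ %r6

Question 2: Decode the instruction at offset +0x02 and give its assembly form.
off 0x02: read bf fe as big → 0xbffe
  op=0xbffe>>12=0xb ⇒ bne (J)
  [11:0] imm=4094 (s12→-2) = #-2

bne #-2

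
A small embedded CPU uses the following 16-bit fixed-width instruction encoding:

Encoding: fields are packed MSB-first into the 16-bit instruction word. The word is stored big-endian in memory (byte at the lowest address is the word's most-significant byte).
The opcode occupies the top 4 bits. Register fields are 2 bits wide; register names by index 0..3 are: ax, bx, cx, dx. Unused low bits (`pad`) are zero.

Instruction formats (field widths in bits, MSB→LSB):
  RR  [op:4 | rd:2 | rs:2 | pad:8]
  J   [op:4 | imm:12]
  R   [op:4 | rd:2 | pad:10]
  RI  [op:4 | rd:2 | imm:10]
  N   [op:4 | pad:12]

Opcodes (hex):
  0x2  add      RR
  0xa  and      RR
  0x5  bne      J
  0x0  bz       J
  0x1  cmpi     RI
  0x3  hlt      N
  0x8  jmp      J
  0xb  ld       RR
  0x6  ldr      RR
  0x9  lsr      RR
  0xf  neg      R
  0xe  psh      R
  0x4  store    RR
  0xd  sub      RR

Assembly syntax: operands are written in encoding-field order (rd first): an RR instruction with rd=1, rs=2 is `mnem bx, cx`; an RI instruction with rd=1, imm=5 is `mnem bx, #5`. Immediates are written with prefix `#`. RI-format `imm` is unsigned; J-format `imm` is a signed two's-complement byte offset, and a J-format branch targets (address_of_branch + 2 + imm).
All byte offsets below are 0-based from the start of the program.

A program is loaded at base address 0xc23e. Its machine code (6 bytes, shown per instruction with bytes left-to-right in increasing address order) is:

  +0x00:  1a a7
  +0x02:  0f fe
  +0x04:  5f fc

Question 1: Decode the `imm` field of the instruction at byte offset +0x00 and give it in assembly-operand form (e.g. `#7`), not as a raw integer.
[00] 1a a7 → 0x1aa7
  op=0x1aa7>>12=0x1 ⇒ cmpi (RI)
  rd@[11:10]=0x2 ⇒ cx
  imm@[9:0]=0x2a7 ⇒ #679

#679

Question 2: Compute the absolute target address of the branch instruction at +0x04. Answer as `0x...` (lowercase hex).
[04] 5f fc → 0x5ffc
  opcode bits[15:12]=0x5: bne/J
  [11:0] imm=4092 (s12→-4) = #-4
  target = base 0xc23e + off 0x04 + 2 + imm -4 = 0xc240

0xc240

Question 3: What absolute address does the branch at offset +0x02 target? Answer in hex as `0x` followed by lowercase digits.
0xc240

off 0x02: read 0f fe as big → 0x0ffe
  opcode bits[15:12]=0x0: bz/J
  imm: (w>>0)&0xfff=0xffe (s12→-2) → #-2
  target = base 0xc23e + off 0x02 + 2 + imm -2 = 0xc240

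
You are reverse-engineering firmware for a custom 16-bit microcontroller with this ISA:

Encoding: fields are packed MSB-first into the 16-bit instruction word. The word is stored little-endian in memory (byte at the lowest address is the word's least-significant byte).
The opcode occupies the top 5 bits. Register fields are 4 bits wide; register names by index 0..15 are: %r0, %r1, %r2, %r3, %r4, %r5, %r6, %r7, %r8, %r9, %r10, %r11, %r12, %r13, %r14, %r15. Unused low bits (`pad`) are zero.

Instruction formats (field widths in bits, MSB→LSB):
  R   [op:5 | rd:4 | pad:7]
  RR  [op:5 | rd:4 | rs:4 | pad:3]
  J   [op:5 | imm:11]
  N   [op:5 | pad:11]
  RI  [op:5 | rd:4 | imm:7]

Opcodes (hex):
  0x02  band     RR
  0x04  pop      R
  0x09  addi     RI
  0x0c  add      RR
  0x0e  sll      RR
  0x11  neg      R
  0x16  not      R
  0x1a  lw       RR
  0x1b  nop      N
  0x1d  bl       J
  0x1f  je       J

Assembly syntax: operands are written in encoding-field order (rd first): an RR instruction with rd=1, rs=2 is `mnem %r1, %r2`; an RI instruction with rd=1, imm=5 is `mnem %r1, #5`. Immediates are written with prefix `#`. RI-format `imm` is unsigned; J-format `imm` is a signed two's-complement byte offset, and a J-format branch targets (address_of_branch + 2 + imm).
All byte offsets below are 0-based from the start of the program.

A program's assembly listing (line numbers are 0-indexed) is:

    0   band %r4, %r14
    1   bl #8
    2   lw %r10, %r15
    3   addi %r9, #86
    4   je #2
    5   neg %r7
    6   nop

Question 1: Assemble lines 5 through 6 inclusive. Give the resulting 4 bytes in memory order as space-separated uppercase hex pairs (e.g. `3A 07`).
80 8B 00 D8

5. neg fields op=0x11:5|rd=7:4|pad=0:7 → word 8b80h → 80 8b
6. nop fields op=0x1b:5|pad=0:11 → word d800h → 00 d8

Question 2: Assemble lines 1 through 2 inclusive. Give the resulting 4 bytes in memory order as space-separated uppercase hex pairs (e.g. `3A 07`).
1. bl fields op=0x1d:5|imm=8:11 → word e808h → 08 e8
2. lw fields op=0x1a:5|rd=10:4|rs=15:4|pad=0:3 → word d578h → 78 d5

08 E8 78 D5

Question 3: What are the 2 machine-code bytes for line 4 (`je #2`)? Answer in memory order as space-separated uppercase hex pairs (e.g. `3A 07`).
4. je fields op=0x1f:5|imm=2:11 → word f802h → 02 f8

02 F8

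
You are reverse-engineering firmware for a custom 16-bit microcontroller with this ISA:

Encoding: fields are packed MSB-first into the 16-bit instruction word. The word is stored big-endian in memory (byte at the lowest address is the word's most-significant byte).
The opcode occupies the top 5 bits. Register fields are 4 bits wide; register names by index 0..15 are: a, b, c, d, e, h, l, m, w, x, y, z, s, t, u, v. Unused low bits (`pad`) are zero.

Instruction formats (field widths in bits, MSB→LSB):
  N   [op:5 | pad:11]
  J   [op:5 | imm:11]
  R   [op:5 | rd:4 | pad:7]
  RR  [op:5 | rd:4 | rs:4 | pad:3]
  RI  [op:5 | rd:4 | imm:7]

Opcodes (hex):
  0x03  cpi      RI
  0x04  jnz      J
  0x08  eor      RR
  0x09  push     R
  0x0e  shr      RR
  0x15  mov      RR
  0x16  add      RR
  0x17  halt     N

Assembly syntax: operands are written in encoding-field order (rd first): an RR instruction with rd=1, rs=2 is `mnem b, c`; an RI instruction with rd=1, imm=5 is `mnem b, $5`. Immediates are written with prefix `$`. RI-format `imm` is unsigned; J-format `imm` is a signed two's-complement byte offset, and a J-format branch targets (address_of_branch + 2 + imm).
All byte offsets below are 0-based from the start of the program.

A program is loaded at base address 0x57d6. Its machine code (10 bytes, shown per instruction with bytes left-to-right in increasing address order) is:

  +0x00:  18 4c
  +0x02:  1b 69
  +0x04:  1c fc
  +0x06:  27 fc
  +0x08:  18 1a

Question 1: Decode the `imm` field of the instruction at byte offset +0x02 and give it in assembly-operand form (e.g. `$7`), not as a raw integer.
$105

off 0x02: read 1b 69 as big → 0x1b69
  opcode bits[15:11]=0x3: cpi/RI
  rd: (w>>7)&0xf=0x6 → l
  imm: (w>>0)&0x7f=0x69 → $105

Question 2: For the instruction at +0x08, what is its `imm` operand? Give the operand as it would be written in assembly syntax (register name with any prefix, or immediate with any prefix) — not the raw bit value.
$26

+0x08: 18 1a ⇒ word 0x181a (big)
  top 5b → 0x3 → cpi [RI]
  rd@[10:7]=0x0 ⇒ a
  imm@[6:0]=0x1a ⇒ $26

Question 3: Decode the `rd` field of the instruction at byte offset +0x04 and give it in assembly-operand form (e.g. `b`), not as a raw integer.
@+04  big-endian(1c fc) = 0x1cfc
  op=0x1cfc>>11=0x3 ⇒ cpi (RI)
  rd@[10:7]=0x9 ⇒ x
  imm@[6:0]=0x7c ⇒ $124

x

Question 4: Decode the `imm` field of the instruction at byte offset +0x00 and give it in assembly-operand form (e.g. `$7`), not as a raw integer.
$76

+0x00: 18 4c ⇒ word 0x184c (big)
  top 5b → 0x3 → cpi [RI]
  [10:7] rd=0 = a
  [6:0] imm=76 = $76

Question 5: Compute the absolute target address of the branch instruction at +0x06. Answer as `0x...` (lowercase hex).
[06] 27 fc → 0x27fc
  opcode bits[15:11]=0x4: jnz/J
  imm@[10:0]=0x7fc (s11→-4) ⇒ $-4
  target = base 0x57d6 + off 0x06 + 2 + imm -4 = 0x57da

0x57da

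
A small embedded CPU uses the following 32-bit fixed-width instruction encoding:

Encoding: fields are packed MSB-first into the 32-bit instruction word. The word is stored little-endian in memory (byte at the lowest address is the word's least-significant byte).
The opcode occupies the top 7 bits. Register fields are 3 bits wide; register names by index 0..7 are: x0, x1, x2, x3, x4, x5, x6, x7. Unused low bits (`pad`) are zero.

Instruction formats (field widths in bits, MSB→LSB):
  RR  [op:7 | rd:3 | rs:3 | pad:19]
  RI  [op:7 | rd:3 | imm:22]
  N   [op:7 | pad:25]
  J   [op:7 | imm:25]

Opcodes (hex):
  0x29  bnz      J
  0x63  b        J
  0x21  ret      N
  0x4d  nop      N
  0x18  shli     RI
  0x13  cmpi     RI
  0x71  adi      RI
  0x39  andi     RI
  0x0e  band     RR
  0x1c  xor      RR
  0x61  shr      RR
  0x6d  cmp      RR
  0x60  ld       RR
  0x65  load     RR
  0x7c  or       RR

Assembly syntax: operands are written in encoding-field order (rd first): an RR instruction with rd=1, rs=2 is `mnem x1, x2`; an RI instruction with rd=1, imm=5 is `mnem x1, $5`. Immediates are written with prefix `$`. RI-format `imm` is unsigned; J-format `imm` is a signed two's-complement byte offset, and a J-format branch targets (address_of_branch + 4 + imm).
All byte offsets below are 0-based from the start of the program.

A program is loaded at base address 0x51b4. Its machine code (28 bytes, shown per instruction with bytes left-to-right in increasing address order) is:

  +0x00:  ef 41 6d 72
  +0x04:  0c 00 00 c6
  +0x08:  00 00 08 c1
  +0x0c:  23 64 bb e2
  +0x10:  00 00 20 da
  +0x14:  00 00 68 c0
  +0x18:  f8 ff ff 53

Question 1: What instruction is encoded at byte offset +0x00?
andi x1, $2965999

[00] ef 41 6d 72 → 0x726d41ef
  opcode bits[31:25]=0x39: andi/RI
  rd: (w>>22)&0x7=0x1 → x1
  imm: (w>>0)&0x3fffff=0x2d41ef → $2965999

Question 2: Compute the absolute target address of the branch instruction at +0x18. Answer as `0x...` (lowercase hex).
0x51c8

@+18  little-endian(f8 ff ff 53) = 0x53fffff8
  op=0x53fffff8>>25=0x29 ⇒ bnz (J)
  [24:0] imm=33554424 (s25→-8) = $-8
  target = base 0x51b4 + off 0x18 + 4 + imm -8 = 0x51c8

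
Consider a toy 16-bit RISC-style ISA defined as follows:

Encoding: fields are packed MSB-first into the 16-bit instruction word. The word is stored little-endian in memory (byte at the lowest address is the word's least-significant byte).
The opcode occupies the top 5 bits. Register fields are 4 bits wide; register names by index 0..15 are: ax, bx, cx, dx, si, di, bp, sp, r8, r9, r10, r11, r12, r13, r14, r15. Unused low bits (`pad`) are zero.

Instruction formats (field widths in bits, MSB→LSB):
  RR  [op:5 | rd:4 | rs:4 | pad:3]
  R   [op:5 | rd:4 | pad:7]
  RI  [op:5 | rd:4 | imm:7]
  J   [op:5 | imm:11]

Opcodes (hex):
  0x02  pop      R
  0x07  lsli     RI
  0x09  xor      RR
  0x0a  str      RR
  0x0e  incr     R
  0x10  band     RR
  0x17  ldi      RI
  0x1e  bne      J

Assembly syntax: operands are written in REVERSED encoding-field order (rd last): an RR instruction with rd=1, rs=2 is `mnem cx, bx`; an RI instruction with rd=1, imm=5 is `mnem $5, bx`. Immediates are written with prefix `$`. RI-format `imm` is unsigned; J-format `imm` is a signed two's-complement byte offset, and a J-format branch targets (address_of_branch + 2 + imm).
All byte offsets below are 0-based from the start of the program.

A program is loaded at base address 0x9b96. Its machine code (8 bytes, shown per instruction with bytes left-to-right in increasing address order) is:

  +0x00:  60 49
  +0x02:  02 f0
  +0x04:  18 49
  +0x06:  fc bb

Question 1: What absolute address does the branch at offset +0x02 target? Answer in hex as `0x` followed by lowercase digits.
+0x02: 02 f0 ⇒ word 0xf002 (little)
  op=0xf002>>11=0x1e ⇒ bne (J)
  imm@[10:0]=0x2 ⇒ $2
  target = base 0x9b96 + off 0x02 + 2 + imm 2 = 0x9b9c

0x9b9c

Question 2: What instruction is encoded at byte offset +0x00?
xor r12, cx

off 0x00: read 60 49 as little → 0x4960
  opcode bits[15:11]=0x9: xor/RR
  rd@[10:7]=0x2 ⇒ cx
  rs@[6:3]=0xc ⇒ r12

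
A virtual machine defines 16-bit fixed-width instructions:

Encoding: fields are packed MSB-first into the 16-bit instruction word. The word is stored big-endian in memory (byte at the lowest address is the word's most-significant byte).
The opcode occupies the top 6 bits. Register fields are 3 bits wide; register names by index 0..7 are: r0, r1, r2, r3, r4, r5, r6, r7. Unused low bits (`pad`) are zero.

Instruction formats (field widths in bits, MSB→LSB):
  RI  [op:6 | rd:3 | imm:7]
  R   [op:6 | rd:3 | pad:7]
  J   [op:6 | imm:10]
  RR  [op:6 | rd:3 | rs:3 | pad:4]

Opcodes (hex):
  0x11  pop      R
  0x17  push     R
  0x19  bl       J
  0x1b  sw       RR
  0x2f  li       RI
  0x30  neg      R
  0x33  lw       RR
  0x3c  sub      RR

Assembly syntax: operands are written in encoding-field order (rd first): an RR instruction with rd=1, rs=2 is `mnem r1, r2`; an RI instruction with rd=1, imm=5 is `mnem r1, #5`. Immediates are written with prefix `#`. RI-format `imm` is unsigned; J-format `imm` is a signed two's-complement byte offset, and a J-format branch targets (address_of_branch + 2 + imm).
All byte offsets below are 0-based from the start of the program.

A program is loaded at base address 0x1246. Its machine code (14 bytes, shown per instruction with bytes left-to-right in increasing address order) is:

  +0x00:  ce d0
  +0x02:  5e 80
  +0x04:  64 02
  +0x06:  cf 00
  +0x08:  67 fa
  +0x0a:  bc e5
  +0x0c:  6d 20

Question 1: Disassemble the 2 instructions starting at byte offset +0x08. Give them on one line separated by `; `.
[08] 67 fa → 0x67fa
  op=0x67fa>>10=0x19 ⇒ bl (J)
  imm: (w>>0)&0x3ff=0x3fa (s10→-6) → #-6
[0a] bc e5 → 0xbce5
  op=0xbce5>>10=0x2f ⇒ li (RI)
  rd: (w>>7)&0x7=0x1 → r1
  imm: (w>>0)&0x7f=0x65 → #101

bl #-6; li r1, #101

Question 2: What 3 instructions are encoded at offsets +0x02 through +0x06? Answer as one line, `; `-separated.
push r5; bl #2; lw r6, r0

[02] 5e 80 → 0x5e80
  op=0x5e80>>10=0x17 ⇒ push (R)
  rd: (w>>7)&0x7=0x5 → r5
[04] 64 02 → 0x6402
  op=0x6402>>10=0x19 ⇒ bl (J)
  imm: (w>>0)&0x3ff=0x2 → #2
[06] cf 00 → 0xcf00
  op=0xcf00>>10=0x33 ⇒ lw (RR)
  rd: (w>>7)&0x7=0x6 → r6
  rs: (w>>4)&0x7=0x0 → r0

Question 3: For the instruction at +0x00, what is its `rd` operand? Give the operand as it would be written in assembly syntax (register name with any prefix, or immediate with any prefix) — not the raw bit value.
r5

[00] ce d0 → 0xced0
  top 6b → 0x33 → lw [RR]
  [9:7] rd=5 = r5
  [6:4] rs=5 = r5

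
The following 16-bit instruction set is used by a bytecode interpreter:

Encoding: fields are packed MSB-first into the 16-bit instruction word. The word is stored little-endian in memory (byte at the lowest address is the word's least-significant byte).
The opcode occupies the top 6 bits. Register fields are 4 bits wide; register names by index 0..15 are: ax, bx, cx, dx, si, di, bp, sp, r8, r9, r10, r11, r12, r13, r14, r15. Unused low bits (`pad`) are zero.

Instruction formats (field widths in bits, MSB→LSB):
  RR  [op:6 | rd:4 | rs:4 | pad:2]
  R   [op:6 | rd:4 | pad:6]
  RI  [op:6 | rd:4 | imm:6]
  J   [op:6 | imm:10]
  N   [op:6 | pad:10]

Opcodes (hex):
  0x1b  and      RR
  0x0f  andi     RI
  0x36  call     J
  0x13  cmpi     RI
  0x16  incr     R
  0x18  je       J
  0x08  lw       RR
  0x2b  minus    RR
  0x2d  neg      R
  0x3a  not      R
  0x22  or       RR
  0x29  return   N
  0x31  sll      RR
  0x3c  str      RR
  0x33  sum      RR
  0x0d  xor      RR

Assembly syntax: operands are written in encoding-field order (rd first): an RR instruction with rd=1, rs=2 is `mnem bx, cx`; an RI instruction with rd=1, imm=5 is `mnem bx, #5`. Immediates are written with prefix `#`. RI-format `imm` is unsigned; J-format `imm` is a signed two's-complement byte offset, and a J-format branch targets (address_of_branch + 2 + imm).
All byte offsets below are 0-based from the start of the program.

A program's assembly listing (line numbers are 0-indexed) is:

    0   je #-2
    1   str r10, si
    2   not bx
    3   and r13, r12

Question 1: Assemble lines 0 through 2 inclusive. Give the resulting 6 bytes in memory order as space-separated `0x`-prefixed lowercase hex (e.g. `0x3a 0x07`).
L0: je op=0x18:6|imm=-2:10 ⇒ 0x63fe ⇒ little fe 63
L1: str op=0x3c:6|rd=10:4|rs=4:4|pad=0:2 ⇒ 0xf290 ⇒ little 90 f2
L2: not op=0x3a:6|rd=1:4|pad=0:6 ⇒ 0xe840 ⇒ little 40 e8

0xfe 0x63 0x90 0xf2 0x40 0xe8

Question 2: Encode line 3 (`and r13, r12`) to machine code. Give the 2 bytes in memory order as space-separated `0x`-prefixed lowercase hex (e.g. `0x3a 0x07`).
0x70 0x6f

3. and fields op=0x1b:6|rd=13:4|rs=12:4|pad=0:2 → word 6f70h → 70 6f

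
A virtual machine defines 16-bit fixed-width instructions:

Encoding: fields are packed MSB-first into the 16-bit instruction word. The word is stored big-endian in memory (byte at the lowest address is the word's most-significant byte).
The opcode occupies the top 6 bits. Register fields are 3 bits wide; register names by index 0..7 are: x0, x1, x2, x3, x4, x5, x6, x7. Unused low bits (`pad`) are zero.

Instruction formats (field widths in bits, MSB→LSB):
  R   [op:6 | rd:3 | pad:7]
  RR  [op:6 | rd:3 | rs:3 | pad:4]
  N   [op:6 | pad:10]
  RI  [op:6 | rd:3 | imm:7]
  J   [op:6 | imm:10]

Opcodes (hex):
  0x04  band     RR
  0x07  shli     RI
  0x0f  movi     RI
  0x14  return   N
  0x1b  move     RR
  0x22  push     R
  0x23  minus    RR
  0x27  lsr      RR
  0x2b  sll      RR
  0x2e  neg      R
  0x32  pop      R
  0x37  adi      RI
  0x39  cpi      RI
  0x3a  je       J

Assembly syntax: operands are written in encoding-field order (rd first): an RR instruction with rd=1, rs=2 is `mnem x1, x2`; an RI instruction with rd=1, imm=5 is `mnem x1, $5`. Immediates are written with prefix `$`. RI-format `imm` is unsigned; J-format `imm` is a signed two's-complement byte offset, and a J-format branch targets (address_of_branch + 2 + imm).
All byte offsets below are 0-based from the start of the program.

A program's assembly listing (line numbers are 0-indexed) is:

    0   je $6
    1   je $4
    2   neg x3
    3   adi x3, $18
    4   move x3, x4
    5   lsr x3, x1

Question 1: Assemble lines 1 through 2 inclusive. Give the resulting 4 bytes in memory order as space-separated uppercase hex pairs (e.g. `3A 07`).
E8 04 B9 80

1. je fields op=0x3a:6|imm=4:10 → word e804h → e8 04
2. neg fields op=0x2e:6|rd=3:3|pad=0:7 → word b980h → b9 80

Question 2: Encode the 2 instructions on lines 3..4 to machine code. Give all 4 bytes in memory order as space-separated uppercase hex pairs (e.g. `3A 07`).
L3: adi op=0x37:6|rd=3:3|imm=18:7 ⇒ 0xdd92 ⇒ big dd 92
L4: move op=0x1b:6|rd=3:3|rs=4:3|pad=0:4 ⇒ 0x6dc0 ⇒ big 6d c0

DD 92 6D C0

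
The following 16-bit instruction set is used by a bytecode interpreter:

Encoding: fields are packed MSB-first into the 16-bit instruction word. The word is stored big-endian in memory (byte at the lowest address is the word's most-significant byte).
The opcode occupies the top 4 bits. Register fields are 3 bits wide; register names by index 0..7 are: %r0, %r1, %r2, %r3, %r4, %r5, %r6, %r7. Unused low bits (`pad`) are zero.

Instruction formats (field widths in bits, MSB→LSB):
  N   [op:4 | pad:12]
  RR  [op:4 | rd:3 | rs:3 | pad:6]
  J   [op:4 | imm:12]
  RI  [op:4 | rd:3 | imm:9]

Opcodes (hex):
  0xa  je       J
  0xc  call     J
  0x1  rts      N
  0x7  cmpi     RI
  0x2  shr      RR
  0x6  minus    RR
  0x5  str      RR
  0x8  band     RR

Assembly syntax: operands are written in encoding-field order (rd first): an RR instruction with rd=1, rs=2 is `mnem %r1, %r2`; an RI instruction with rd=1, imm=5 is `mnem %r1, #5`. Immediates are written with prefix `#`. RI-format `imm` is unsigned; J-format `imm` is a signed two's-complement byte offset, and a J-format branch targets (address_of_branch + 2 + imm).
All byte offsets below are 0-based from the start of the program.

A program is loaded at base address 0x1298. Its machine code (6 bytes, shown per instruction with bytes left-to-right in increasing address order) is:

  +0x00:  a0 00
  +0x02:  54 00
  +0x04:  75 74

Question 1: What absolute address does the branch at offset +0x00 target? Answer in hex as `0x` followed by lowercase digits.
+0x00: a0 00 ⇒ word 0xa000 (big)
  op=0xa000>>12=0xa ⇒ je (J)
  imm: (w>>0)&0xfff=0x0 → #0
  target = base 0x1298 + off 0x00 + 2 + imm 0 = 0x129a

0x129a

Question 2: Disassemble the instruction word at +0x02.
str %r2, %r0

+0x02: 54 00 ⇒ word 0x5400 (big)
  opcode bits[15:12]=0x5: str/RR
  rd: (w>>9)&0x7=0x2 → %r2
  rs: (w>>6)&0x7=0x0 → %r0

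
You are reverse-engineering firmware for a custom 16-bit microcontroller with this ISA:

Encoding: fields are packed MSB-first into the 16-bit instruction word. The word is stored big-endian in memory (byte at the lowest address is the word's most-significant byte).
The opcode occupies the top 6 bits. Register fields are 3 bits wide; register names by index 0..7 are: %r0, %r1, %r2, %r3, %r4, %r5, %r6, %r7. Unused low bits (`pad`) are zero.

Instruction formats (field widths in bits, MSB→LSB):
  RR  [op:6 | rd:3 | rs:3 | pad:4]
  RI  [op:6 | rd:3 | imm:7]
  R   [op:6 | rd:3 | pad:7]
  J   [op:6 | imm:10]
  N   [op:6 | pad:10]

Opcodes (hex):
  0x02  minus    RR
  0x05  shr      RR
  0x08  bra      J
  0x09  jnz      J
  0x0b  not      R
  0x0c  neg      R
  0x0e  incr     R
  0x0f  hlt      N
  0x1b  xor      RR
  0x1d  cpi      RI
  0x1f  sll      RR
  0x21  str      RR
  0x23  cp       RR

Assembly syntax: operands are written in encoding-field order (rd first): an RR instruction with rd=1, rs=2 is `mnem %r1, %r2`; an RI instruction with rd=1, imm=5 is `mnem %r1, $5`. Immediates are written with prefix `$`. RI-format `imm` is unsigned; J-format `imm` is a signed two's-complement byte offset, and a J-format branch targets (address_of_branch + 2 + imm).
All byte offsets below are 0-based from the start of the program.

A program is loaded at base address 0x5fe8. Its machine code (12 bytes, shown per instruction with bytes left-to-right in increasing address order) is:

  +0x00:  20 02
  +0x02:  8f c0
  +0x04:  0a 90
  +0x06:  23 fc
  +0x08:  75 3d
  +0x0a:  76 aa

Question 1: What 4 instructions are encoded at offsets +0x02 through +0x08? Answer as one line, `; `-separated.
off 0x02: read 8f c0 as big → 0x8fc0
  opcode bits[15:10]=0x23: cp/RR
  rd@[9:7]=0x7 ⇒ %r7
  rs@[6:4]=0x4 ⇒ %r4
off 0x04: read 0a 90 as big → 0x0a90
  opcode bits[15:10]=0x2: minus/RR
  rd@[9:7]=0x5 ⇒ %r5
  rs@[6:4]=0x1 ⇒ %r1
off 0x06: read 23 fc as big → 0x23fc
  opcode bits[15:10]=0x8: bra/J
  imm@[9:0]=0x3fc (s10→-4) ⇒ $-4
off 0x08: read 75 3d as big → 0x753d
  opcode bits[15:10]=0x1d: cpi/RI
  rd@[9:7]=0x2 ⇒ %r2
  imm@[6:0]=0x3d ⇒ $61

cp %r7, %r4; minus %r5, %r1; bra $-4; cpi %r2, $61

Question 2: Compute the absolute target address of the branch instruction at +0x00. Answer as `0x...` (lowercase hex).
0x5fec

+0x00: 20 02 ⇒ word 0x2002 (big)
  opcode bits[15:10]=0x8: bra/J
  imm@[9:0]=0x2 ⇒ $2
  target = base 0x5fe8 + off 0x00 + 2 + imm 2 = 0x5fec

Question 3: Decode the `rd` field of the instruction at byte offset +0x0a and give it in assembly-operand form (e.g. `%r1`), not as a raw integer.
@+0a  big-endian(76 aa) = 0x76aa
  top 6b → 0x1d → cpi [RI]
  rd: (w>>7)&0x7=0x5 → %r5
  imm: (w>>0)&0x7f=0x2a → $42

%r5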